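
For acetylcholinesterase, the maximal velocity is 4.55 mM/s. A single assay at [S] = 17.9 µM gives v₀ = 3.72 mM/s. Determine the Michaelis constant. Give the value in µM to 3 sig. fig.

3.99 µM

From v = Vmax[S]/(Km+[S]), Km = [S](Vmax − v)/v.
Km = 17.9 × (4.55 − 3.72) / 3.72 = 14.86/3.72 = 3.99 µM.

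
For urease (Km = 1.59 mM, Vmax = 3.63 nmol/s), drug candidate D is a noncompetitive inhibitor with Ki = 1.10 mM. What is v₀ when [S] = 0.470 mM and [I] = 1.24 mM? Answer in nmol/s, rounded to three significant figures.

With α = 1 + [I]/Ki = 1 + 1.24/1.10 = 2.127, the noncompetitive rate law is v = (Vmax/α)·[S] / (Km + [S]).
v = (3.63/2.127)×0.470 / (1.59 + 0.470) = 0.8020/2.060 = 0.389 nmol/s.

0.389 nmol/s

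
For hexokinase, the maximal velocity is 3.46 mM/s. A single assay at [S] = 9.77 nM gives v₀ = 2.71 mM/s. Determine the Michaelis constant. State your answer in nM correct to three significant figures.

v/Vmax = 2.71/3.46 = 0.7832 = [S]/(Km+[S]).
So Km + [S] = [S]/0.7832 = 12.47 nM, giving Km = 12.47 − 9.77 = 2.70 nM.

2.70 nM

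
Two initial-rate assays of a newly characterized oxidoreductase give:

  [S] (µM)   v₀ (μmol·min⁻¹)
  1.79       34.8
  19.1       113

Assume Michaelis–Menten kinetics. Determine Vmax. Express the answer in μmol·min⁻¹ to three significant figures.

147 μmol·min⁻¹

From v = Vmax[S]/(Km+[S]), each point gives Vmax = v(Km+[S])/[S].
Equating: 34.8(Km+1.79)/1.79 = 113(Km+19.1)/19.1.
19.44·Km + 34.8 = 5.916·Km + 113, so (19.44 − 5.916)·Km = 113 − 34.8.
Km = 78.20/13.53 = 5.78 µM; then Vmax = 34.8(5.78+1.79)/1.79 = 147 μmol·min⁻¹.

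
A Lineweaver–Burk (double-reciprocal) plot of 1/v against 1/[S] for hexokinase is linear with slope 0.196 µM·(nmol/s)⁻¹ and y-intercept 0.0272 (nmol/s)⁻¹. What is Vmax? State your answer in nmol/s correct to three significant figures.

The y-intercept of a Lineweaver–Burk plot equals 1/Vmax, so Vmax = 1/0.0272 = 36.8 nmol/s.

36.8 nmol/s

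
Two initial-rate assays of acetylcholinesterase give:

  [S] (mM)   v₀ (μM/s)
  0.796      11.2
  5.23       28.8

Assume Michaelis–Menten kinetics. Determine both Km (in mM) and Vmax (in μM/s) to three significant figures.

Km = 2.06 mM; Vmax = 40.1 μM/s

From v = Vmax[S]/(Km+[S]), each point gives Vmax = v(Km+[S])/[S].
Equating: 11.2(Km+0.796)/0.796 = 28.8(Km+5.23)/5.23.
14.07·Km + 11.2 = 5.507·Km + 28.8, so (14.07 − 5.507)·Km = 28.8 − 11.2.
Km = 17.60/8.564 = 2.06 mM; then Vmax = 11.2(2.06+0.796)/0.796 = 40.1 μM/s.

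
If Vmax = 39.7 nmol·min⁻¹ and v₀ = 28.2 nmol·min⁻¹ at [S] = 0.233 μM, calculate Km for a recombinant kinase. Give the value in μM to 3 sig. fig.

0.0950 μM

v/Vmax = 28.2/39.7 = 0.7103 = [S]/(Km+[S]).
So Km + [S] = [S]/0.7103 = 0.3280 μM, giving Km = 0.3280 − 0.233 = 0.0950 μM.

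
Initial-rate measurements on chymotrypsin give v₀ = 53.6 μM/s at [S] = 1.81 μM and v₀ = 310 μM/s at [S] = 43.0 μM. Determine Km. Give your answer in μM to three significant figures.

In reciprocal form, 1/v = (Km/Vmax)·(1/[S]) + 1/Vmax. The two points give (1/[S], 1/v) = (0.5525, 0.01866) and (0.02326, 0.003226).
Slope = (0.01866 − 0.003226)/(0.5525 − 0.02326) = 0.02916; intercept = 0.01866 − 0.02916×0.5525 = 0.002548.
Vmax = 1/intercept = 393 μM/s; Km = slope × Vmax = 0.02916 × 393 = 11.4 μM.

11.4 μM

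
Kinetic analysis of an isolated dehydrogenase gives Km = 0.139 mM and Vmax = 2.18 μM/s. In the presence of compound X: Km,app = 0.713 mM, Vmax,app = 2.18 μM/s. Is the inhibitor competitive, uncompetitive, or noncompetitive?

Km increases (0.139 → 0.713 mM) while Vmax is unchanged — the hallmark of competitive inhibition.

competitive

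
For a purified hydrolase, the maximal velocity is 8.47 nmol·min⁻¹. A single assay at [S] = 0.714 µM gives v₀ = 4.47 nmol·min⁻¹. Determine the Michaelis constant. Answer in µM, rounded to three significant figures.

From v = Vmax[S]/(Km+[S]), Km = [S](Vmax − v)/v.
Km = 0.714 × (8.47 − 4.47) / 4.47 = 2.856/4.47 = 0.639 µM.

0.639 µM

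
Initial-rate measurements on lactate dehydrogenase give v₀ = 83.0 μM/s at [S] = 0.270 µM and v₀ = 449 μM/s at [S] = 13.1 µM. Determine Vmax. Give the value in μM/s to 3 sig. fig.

In reciprocal form, 1/v = (Km/Vmax)·(1/[S]) + 1/Vmax. The two points give (1/[S], 1/v) = (3.704, 0.01205) and (0.07634, 0.002227).
Slope = (0.01205 − 0.002227)/(3.704 − 0.07634) = 0.002707; intercept = 0.01205 − 0.002707×3.704 = 0.002020.
Vmax = 1/intercept = 495 μM/s; Km = slope × Vmax = 0.002707 × 495 = 1.34 µM.

495 μM/s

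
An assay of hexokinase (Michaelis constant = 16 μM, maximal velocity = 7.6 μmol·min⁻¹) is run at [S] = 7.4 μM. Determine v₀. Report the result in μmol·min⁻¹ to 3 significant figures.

v = Vmax·[S]/(Km + [S]) = 7.6 × 7.4 / (16 + 7.4)
  = 56.24 / 23.40 = 2.40 μmol·min⁻¹.

2.40 μmol·min⁻¹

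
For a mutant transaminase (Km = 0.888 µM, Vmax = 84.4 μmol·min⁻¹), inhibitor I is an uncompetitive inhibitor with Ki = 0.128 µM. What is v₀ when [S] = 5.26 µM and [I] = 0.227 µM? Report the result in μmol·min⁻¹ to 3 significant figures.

28.7 μmol·min⁻¹

With α = 1 + [I]/Ki = 1 + 0.227/0.128 = 2.773, the uncompetitive rate law is v = (Vmax/α)·[S] / (Km/α + [S]).
v = (84.4/2.773)×5.26 / (0.888/2.773 + 5.26) = 160.1/5.580 = 28.7 μmol·min⁻¹.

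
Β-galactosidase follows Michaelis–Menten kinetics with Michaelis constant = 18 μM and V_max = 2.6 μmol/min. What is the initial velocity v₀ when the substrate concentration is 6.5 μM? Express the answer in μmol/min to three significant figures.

v = Vmax·[S]/(Km + [S]) = 2.6 × 6.5 / (18 + 6.5)
  = 16.90 / 24.50 = 0.690 μmol/min.

0.690 μmol/min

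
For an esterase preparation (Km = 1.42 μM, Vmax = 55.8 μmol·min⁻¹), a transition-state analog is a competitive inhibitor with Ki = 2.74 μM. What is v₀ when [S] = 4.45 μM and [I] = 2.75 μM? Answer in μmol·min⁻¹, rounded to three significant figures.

α = 1 + [I]/Ki = 1 + 2.75/2.74 = 2.004.
For a competitive inhibitor, Vmax is unchanged and the apparent Km becomes α·Km: Km,app = 2.85 μM, Vmax,app = 55.8 μmol·min⁻¹.
v = Vmax,app·[S]/(Km,app + [S]) = 55.8 × 4.45/(2.85 + 4.45) = 34.0 μmol·min⁻¹.

34.0 μmol·min⁻¹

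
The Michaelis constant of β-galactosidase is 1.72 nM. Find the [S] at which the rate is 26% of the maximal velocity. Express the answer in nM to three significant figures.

0.604 nM

v/Vmax = [S]/(Km+[S]) = 0.26, so [S] = Km·0.26/(1 − 0.26) = 1.72 × 0.3514.
[S] = 0.604 nM.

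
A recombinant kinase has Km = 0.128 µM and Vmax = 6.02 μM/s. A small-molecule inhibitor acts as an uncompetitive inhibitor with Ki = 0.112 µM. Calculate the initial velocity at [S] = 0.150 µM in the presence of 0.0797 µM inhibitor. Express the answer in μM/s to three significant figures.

α = 1 + [I]/Ki = 1 + 0.0797/0.112 = 1.712.
For an uncompetitive inhibitor, both parameters are divided by α, giving Vmax/α and Km/α: Km,app = 0.0748 µM, Vmax,app = 3.52 μM/s.
v = Vmax,app·[S]/(Km,app + [S]) = 3.52 × 0.150/(0.0748 + 0.150) = 2.35 μM/s.

2.35 μM/s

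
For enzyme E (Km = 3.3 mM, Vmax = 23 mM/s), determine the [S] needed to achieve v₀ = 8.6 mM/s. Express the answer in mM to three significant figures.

1.97 mM

The required fractional saturation is v/Vmax = 8.6/23 = 0.3739.
Then [S]/(Km+[S]) = 0.3739 ⇒ [S] = 3.3 × 0.3739/(1 − 0.3739) = 1.97 mM.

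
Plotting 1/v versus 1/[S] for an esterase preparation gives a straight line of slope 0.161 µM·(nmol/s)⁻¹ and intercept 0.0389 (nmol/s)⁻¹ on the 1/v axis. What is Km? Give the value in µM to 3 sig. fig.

y-intercept = 1/Vmax ⇒ Vmax = 25.7 nmol/s; slope = Km/Vmax ⇒ Km = slope × Vmax.
Km = 0.161 × 25.7 = 4.14 µM.

4.14 µM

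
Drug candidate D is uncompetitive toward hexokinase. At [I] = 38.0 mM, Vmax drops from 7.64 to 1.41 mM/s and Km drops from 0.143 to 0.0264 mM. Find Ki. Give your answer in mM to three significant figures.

8.60 mM

Uncompetitive: Vmax,app = Vmax/α (and Km,app = Km/α) with α = 1 + [I]/Ki.
α = Vmax/Vmax,app = 7.64/1.41 = 5.418.
Ki = [I]/(α − 1) = 38.0/4.418 = 8.60 mM.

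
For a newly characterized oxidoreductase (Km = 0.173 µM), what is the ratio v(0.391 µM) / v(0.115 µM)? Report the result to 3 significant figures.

1.74

Since Vmax cancels, v₂/v₁ = [S]₂(Km+[S]₁) / [S]₁(Km+[S]₂).
= 0.391×(0.173+0.115) / (0.115×(0.173+0.391)) = 0.1126/0.06486 = 1.74.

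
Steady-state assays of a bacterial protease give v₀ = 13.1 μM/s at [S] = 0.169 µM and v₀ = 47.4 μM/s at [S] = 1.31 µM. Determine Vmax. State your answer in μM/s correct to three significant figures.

77.4 μM/s

In reciprocal form, 1/v = (Km/Vmax)·(1/[S]) + 1/Vmax. The two points give (1/[S], 1/v) = (5.917, 0.07634) and (0.7634, 0.02110).
Slope = (0.07634 − 0.02110)/(5.917 − 0.7634) = 0.01072; intercept = 0.07634 − 0.01072×5.917 = 0.01292.
Vmax = 1/intercept = 77.4 μM/s; Km = slope × Vmax = 0.01072 × 77.4 = 0.830 µM.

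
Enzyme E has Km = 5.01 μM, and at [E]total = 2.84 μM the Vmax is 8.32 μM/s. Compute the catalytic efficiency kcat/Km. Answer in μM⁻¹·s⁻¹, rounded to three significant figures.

0.585 μM⁻¹·s⁻¹

kcat = Vmax/[E]total = 8.32/2.84 = 2.93 s⁻¹.
kcat/Km = 2.93/5.01 = 0.585 μM⁻¹·s⁻¹.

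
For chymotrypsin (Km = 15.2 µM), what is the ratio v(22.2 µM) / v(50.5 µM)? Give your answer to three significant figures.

Since Vmax cancels, v₂/v₁ = [S]₂(Km+[S]₁) / [S]₁(Km+[S]₂).
= 22.2×(15.2+50.5) / (50.5×(15.2+22.2)) = 1459/1889 = 0.772.

0.772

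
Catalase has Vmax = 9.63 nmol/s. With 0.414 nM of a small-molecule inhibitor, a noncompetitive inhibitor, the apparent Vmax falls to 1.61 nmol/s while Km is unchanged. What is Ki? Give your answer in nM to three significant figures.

0.0831 nM

Noncompetitive: Vmax,app = Vmax/α with α = 1 + [I]/Ki.
α = Vmax/Vmax,app = 9.63/1.61 = 5.981.
Since α = 1 + [I]/Ki, [I]/Ki = 5.981 − 1 = 4.981 and Ki = 0.414/4.981 = 0.0831 nM.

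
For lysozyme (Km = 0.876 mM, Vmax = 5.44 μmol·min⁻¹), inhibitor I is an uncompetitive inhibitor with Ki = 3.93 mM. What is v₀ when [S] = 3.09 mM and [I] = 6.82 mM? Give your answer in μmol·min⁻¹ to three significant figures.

α = 1 + [I]/Ki = 1 + 6.82/3.93 = 2.735.
For an uncompetitive inhibitor, both parameters are divided by α, giving Vmax/α and Km/α: Km,app = 0.320 mM, Vmax,app = 1.99 μmol·min⁻¹.
v = Vmax,app·[S]/(Km,app + [S]) = 1.99 × 3.09/(0.320 + 3.09) = 1.80 μmol·min⁻¹.

1.80 μmol·min⁻¹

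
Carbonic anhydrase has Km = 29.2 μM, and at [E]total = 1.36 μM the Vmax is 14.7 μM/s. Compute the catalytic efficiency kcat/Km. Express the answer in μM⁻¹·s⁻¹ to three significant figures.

kcat = Vmax/[E]total = 14.7/1.36 = 10.8 s⁻¹.
kcat/Km = 10.8/29.2 = 0.370 μM⁻¹·s⁻¹.

0.370 μM⁻¹·s⁻¹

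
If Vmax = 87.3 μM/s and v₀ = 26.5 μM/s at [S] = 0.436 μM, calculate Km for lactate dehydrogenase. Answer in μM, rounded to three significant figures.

1.00 μM

From v = Vmax[S]/(Km+[S]), Km = [S](Vmax − v)/v.
Km = 0.436 × (87.3 − 26.5) / 26.5 = 26.51/26.5 = 1.00 μM.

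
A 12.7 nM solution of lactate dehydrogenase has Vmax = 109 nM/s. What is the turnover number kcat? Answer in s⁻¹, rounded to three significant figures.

8.58 s⁻¹

kcat = Vmax/[E]total = 109 nM/s / 12.7 nM = 8.58 s⁻¹.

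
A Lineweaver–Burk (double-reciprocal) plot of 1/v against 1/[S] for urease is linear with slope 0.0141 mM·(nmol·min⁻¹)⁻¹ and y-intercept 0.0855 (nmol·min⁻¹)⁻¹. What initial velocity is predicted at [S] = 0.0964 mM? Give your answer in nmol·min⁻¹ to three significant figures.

4.31 nmol·min⁻¹

The y-intercept is 1/Vmax, so Vmax = 1/0.0855 = 11.7 nmol·min⁻¹.
The slope is Km/Vmax, so Km = 0.0141 × 11.7 = 0.165 mM.
Then v = 11.7 × 0.0964/(0.165 + 0.0964) = 4.31 nmol·min⁻¹.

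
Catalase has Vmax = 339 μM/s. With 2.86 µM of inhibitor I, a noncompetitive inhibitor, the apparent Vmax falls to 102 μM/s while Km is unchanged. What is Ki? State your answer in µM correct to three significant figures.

Noncompetitive: Vmax,app = Vmax/α with α = 1 + [I]/Ki.
α = Vmax/Vmax,app = 339/102 = 3.324.
Since α = 1 + [I]/Ki, [I]/Ki = 3.324 − 1 = 2.324 and Ki = 2.86/2.324 = 1.23 µM.

1.23 µM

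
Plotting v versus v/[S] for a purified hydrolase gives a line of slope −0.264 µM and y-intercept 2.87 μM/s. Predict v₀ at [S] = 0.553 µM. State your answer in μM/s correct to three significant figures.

In the Eadie–Hofstee form v = Vmax − Km·(v/[S]), the slope is −Km and the intercept is Vmax, so Km = 0.264 µM and Vmax = 2.87 μM/s.
v = 2.87 × 0.553/(0.264 + 0.553) = 1.94 μM/s.

1.94 μM/s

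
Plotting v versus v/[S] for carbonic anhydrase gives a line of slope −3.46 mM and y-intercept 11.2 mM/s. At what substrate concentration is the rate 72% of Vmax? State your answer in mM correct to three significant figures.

8.90 mM

The Eadie–Hofstee slope gives Km = 3.46 mM (slope = −Km).
v/Vmax = [S]/(Km+[S]) = 0.72 ⇒ [S] = Km·0.72/(1−0.72) = 3.46 × 2.571 = 8.90 mM.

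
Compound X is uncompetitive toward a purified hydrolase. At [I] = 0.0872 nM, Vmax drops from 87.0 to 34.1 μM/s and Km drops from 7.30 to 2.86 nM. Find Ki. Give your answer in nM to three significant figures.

0.0562 nM

Uncompetitive: Vmax,app = Vmax/α (and Km,app = Km/α) with α = 1 + [I]/Ki.
α = Vmax/Vmax,app = 87.0/34.1 = 2.551.
Since α = 1 + [I]/Ki, [I]/Ki = 2.551 − 1 = 1.551 and Ki = 0.0872/1.551 = 0.0562 nM.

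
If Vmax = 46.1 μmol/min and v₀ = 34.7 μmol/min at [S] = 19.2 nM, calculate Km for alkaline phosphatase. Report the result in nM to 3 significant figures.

v/Vmax = 34.7/46.1 = 0.7527 = [S]/(Km+[S]).
So Km + [S] = [S]/0.7527 = 25.51 nM, giving Km = 25.51 − 19.2 = 6.31 nM.

6.31 nM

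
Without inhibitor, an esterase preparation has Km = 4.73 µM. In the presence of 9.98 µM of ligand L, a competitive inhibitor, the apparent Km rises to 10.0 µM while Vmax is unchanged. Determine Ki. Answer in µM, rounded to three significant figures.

8.96 µM

Competitive: Km,app = α·Km with α = 1 + [I]/Ki.
α = Km,app/Km = 10.0/4.73 = 2.114.
Since α = 1 + [I]/Ki, [I]/Ki = 2.114 − 1 = 1.114 and Ki = 9.98/1.114 = 8.96 µM.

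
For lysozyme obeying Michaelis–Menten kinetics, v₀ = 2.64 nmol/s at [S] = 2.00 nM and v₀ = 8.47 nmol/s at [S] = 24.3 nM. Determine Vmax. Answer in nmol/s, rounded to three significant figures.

From v = Vmax[S]/(Km+[S]), each point gives Vmax = v(Km+[S])/[S].
Equating: 2.64(Km+2.00)/2.00 = 8.47(Km+24.3)/24.3.
1.320·Km + 2.64 = 0.3486·Km + 8.47, so (1.320 − 0.3486)·Km = 8.47 − 2.64.
Km = 5.830/0.9714 = 6.00 nM; then Vmax = 2.64(6.00+2.00)/2.00 = 10.6 nmol/s.

10.6 nmol/s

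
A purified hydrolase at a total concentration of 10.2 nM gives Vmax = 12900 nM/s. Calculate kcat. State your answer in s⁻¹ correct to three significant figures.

1260 s⁻¹

kcat = Vmax/[E]total = 12900 nM/s / 10.2 nM = 1260 s⁻¹.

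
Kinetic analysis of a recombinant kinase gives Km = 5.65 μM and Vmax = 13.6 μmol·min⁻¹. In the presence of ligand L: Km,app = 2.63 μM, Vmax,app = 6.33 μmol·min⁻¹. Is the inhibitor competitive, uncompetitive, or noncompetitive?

uncompetitive

Both Km and Vmax decrease by the same factor (~2.15-fold) — characteristic of uncompetitive inhibition.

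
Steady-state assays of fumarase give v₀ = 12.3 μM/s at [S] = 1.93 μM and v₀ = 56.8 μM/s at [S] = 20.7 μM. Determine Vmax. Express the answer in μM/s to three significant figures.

90.4 μM/s

In reciprocal form, 1/v = (Km/Vmax)·(1/[S]) + 1/Vmax. The two points give (1/[S], 1/v) = (0.5181, 0.08130) and (0.04831, 0.01761).
Slope = (0.08130 − 0.01761)/(0.5181 − 0.04831) = 0.1356; intercept = 0.08130 − 0.1356×0.5181 = 0.01106.
Vmax = 1/intercept = 90.4 μM/s; Km = slope × Vmax = 0.1356 × 90.4 = 12.3 μM.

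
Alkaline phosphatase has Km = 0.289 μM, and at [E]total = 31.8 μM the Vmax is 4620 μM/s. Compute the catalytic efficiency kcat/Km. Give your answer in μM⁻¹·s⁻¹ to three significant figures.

kcat = Vmax/[E]total = 4620/31.8 = 145 s⁻¹.
kcat/Km = 145/0.289 = 503 μM⁻¹·s⁻¹.

503 μM⁻¹·s⁻¹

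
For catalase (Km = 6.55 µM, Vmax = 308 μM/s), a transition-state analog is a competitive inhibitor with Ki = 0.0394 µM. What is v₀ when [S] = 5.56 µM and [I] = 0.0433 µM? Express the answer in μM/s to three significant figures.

88.7 μM/s

α = 1 + [I]/Ki = 1 + 0.0433/0.0394 = 2.099.
For a competitive inhibitor, Vmax is unchanged and the apparent Km becomes α·Km: Km,app = 13.7 µM, Vmax,app = 308 μM/s.
v = Vmax,app·[S]/(Km,app + [S]) = 308 × 5.56/(13.7 + 5.56) = 88.7 μM/s.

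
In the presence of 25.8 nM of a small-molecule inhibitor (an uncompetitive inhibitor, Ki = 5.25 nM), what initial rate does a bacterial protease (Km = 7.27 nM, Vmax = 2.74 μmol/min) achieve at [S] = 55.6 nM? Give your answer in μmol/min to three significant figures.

With α = 1 + [I]/Ki = 1 + 25.8/5.25 = 5.914, the uncompetitive rate law is v = (Vmax/α)·[S] / (Km/α + [S]).
v = (2.74/5.914)×55.6 / (7.27/5.914 + 55.6) = 25.76/56.83 = 0.453 μmol/min.

0.453 μmol/min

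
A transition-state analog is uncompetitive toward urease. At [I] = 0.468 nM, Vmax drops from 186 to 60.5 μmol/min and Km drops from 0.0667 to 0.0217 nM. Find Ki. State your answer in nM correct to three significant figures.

Uncompetitive: Vmax,app = Vmax/α (and Km,app = Km/α) with α = 1 + [I]/Ki.
α = Vmax/Vmax,app = 186/60.5 = 3.074.
Ki = [I]/(α − 1) = 0.468/2.074 = 0.226 nM.

0.226 nM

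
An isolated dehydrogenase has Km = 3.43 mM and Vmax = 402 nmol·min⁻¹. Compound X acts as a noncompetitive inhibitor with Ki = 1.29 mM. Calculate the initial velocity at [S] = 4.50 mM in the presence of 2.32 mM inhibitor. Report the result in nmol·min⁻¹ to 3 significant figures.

With α = 1 + [I]/Ki = 1 + 2.32/1.29 = 2.798, the noncompetitive rate law is v = (Vmax/α)·[S] / (Km + [S]).
v = (402/2.798)×4.50 / (3.43 + 4.50) = 646.4/7.930 = 81.5 nmol·min⁻¹.

81.5 nmol·min⁻¹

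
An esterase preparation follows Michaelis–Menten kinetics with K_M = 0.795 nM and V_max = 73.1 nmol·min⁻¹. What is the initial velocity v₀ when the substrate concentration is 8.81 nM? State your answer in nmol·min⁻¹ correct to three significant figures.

67.0 nmol·min⁻¹

[S]/(Km+[S]) = 8.81/9.605 = 0.9172, the fractional saturation.
v = 0.9172 × Vmax = 0.9172 × 73.1 = 67.0 nmol·min⁻¹.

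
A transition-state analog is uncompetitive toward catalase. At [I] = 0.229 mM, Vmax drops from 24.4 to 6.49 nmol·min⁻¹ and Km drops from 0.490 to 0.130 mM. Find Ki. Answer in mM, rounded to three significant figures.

0.0830 mM

Uncompetitive: Vmax,app = Vmax/α (and Km,app = Km/α) with α = 1 + [I]/Ki.
α = Vmax/Vmax,app = 24.4/6.49 = 3.760.
Ki = [I]/(α − 1) = 0.229/2.760 = 0.0830 mM.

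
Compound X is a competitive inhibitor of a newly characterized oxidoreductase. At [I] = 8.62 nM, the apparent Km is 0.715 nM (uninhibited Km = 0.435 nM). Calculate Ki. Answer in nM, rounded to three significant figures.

Competitive: Km,app = α·Km with α = 1 + [I]/Ki.
α = Km,app/Km = 0.715/0.435 = 1.644.
Ki = [I]/(α − 1) = 8.62/0.6437 = 13.4 nM.

13.4 nM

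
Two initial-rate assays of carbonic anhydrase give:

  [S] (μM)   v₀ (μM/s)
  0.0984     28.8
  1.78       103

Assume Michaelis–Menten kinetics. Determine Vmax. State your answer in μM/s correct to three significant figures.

121 μM/s

In reciprocal form, 1/v = (Km/Vmax)·(1/[S]) + 1/Vmax. The two points give (1/[S], 1/v) = (10.16, 0.03472) and (0.5618, 0.009709).
Slope = (0.03472 − 0.009709)/(10.16 − 0.5618) = 0.002605; intercept = 0.03472 − 0.002605×10.16 = 0.008245.
Vmax = 1/intercept = 121 μM/s; Km = slope × Vmax = 0.002605 × 121 = 0.316 μM.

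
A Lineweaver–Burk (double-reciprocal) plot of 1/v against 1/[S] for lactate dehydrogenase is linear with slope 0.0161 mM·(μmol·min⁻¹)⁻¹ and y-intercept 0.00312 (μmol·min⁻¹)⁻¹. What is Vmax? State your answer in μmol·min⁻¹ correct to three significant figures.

The y-intercept of a Lineweaver–Burk plot equals 1/Vmax, so Vmax = 1/0.00312 = 321 μmol·min⁻¹.

321 μmol·min⁻¹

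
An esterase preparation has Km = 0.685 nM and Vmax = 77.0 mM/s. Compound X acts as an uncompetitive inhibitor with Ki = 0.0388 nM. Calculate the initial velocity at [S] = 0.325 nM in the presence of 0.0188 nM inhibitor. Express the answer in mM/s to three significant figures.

21.4 mM/s

α = 1 + [I]/Ki = 1 + 0.0188/0.0388 = 1.485.
For an uncompetitive inhibitor, both parameters are divided by α, giving Vmax/α and Km/α: Km,app = 0.461 nM, Vmax,app = 51.9 mM/s.
v = Vmax,app·[S]/(Km,app + [S]) = 51.9 × 0.325/(0.461 + 0.325) = 21.4 mM/s.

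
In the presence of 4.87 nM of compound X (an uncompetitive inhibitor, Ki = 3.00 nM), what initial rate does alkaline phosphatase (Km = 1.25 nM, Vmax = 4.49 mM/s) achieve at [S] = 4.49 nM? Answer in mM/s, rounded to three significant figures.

1.55 mM/s

α = 1 + [I]/Ki = 1 + 4.87/3.00 = 2.623.
For an uncompetitive inhibitor, both parameters are divided by α, giving Vmax/α and Km/α: Km,app = 0.476 nM, Vmax,app = 1.71 mM/s.
v = Vmax,app·[S]/(Km,app + [S]) = 1.71 × 4.49/(0.476 + 4.49) = 1.55 mM/s.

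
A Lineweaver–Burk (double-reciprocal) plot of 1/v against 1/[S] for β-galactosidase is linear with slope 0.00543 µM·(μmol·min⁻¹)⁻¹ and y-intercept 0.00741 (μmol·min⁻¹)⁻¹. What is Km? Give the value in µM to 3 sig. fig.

0.733 µM

y-intercept = 1/Vmax ⇒ Vmax = 135 μmol·min⁻¹; slope = Km/Vmax ⇒ Km = slope × Vmax.
Km = 0.00543 × 135 = 0.733 µM.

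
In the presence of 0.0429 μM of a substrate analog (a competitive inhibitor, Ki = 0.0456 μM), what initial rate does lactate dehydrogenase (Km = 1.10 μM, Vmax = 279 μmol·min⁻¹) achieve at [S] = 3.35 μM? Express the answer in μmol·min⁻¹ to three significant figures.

170 μmol·min⁻¹

α = 1 + [I]/Ki = 1 + 0.0429/0.0456 = 1.941.
For a competitive inhibitor, Vmax is unchanged and the apparent Km becomes α·Km: Km,app = 2.13 μM, Vmax,app = 279 μmol·min⁻¹.
v = Vmax,app·[S]/(Km,app + [S]) = 279 × 3.35/(2.13 + 3.35) = 170 μmol·min⁻¹.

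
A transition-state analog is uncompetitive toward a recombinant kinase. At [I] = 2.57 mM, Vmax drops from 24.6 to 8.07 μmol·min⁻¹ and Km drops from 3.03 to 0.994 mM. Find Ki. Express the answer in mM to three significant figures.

Uncompetitive: Vmax,app = Vmax/α (and Km,app = Km/α) with α = 1 + [I]/Ki.
α = Vmax/Vmax,app = 24.6/8.07 = 3.048.
Since α = 1 + [I]/Ki, [I]/Ki = 3.048 − 1 = 2.048 and Ki = 2.57/2.048 = 1.25 mM.

1.25 mM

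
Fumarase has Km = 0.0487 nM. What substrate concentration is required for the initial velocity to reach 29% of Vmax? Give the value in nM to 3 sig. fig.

v/Vmax = [S]/(Km+[S]) = 0.29, so [S] = Km·0.29/(1 − 0.29) = 0.0487 × 0.4085.
[S] = 0.0199 nM.

0.0199 nM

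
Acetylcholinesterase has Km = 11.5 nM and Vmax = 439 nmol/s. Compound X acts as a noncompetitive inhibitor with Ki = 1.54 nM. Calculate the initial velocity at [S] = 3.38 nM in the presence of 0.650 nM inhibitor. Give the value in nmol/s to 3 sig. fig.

70.1 nmol/s

With α = 1 + [I]/Ki = 1 + 0.650/1.54 = 1.422, the noncompetitive rate law is v = (Vmax/α)·[S] / (Km + [S]).
v = (439/1.422)×3.38 / (11.5 + 3.38) = 1043/14.88 = 70.1 nmol/s.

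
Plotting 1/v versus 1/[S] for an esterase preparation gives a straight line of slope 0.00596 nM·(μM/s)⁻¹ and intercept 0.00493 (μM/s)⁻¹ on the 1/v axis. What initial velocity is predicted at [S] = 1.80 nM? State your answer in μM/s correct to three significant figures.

121 μM/s

The y-intercept is 1/Vmax, so Vmax = 1/0.00493 = 203 μM/s.
The slope is Km/Vmax, so Km = 0.00596 × 203 = 1.21 nM.
Then v = 203 × 1.80/(1.21 + 1.80) = 121 μM/s.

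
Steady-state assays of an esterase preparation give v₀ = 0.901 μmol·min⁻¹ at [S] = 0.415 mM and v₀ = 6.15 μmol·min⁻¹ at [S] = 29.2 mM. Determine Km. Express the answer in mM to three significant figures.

In reciprocal form, 1/v = (Km/Vmax)·(1/[S]) + 1/Vmax. The two points give (1/[S], 1/v) = (2.410, 1.110) and (0.03425, 0.1626).
Slope = (1.110 − 0.1626)/(2.410 − 0.03425) = 0.3988; intercept = 1.110 − 0.3988×2.410 = 0.1489.
Vmax = 1/intercept = 6.71 μmol·min⁻¹; Km = slope × Vmax = 0.3988 × 6.71 = 2.68 mM.

2.68 mM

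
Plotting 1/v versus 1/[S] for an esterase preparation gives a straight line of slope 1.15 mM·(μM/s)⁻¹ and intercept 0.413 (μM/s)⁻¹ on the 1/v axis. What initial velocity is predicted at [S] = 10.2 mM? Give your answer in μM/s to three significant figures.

The y-intercept is 1/Vmax, so Vmax = 1/0.413 = 2.42 μM/s.
The slope is Km/Vmax, so Km = 1.15 × 2.42 = 2.78 mM.
Then v = 2.42 × 10.2/(2.78 + 10.2) = 1.90 μM/s.

1.90 μM/s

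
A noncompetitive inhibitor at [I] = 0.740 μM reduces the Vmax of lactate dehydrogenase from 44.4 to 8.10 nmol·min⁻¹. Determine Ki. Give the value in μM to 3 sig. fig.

Noncompetitive: Vmax,app = Vmax/α with α = 1 + [I]/Ki.
α = Vmax/Vmax,app = 44.4/8.10 = 5.481.
Since α = 1 + [I]/Ki, [I]/Ki = 5.481 − 1 = 4.481 and Ki = 0.740/4.481 = 0.165 μM.

0.165 μM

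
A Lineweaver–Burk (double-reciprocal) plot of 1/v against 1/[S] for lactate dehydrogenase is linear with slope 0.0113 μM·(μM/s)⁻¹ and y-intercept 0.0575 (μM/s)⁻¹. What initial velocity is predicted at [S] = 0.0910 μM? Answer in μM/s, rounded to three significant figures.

5.50 μM/s

The y-intercept is 1/Vmax, so Vmax = 1/0.0575 = 17.4 μM/s.
The slope is Km/Vmax, so Km = 0.0113 × 17.4 = 0.197 μM.
Then v = 17.4 × 0.0910/(0.197 + 0.0910) = 5.50 μM/s.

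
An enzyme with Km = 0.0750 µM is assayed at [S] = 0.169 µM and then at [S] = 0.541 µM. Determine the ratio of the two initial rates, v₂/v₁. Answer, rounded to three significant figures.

The fractional saturations are [S]/(Km+[S]) = 0.169/0.2440 = 0.6926 and 0.541/0.6160 = 0.8782.
v₂/v₁ is just their ratio: 0.8782/0.6926 = 1.27.

1.27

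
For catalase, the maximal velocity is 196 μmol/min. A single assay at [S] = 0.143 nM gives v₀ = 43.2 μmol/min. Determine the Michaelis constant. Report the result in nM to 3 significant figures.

0.506 nM

From v = Vmax[S]/(Km+[S]), Km = [S](Vmax − v)/v.
Km = 0.143 × (196 − 43.2) / 43.2 = 21.85/43.2 = 0.506 nM.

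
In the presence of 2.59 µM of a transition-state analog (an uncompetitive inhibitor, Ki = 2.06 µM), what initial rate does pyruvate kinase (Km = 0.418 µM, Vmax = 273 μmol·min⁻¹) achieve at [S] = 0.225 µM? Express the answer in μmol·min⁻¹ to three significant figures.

With α = 1 + [I]/Ki = 1 + 2.59/2.06 = 2.257, the uncompetitive rate law is v = (Vmax/α)·[S] / (Km/α + [S]).
v = (273/2.257)×0.225 / (0.418/2.257 + 0.225) = 27.21/0.4102 = 66.3 μmol·min⁻¹.

66.3 μmol·min⁻¹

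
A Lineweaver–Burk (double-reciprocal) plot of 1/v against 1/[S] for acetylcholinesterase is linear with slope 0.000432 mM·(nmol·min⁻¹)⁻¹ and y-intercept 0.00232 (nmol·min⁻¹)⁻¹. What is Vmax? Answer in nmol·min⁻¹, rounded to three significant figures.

431 nmol·min⁻¹

The y-intercept of a Lineweaver–Burk plot equals 1/Vmax, so Vmax = 1/0.00232 = 431 nmol·min⁻¹.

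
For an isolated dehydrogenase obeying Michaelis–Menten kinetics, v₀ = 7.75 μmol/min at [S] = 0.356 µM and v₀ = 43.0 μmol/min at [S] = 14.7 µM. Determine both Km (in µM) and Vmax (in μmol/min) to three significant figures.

In reciprocal form, 1/v = (Km/Vmax)·(1/[S]) + 1/Vmax. The two points give (1/[S], 1/v) = (2.809, 0.1290) and (0.06803, 0.02326).
Slope = (0.1290 − 0.02326)/(2.809 − 0.06803) = 0.03859; intercept = 0.1290 − 0.03859×2.809 = 0.02063.
Vmax = 1/intercept = 48.5 μmol/min; Km = slope × Vmax = 0.03859 × 48.5 = 1.87 µM.

Km = 1.87 µM; Vmax = 48.5 μmol/min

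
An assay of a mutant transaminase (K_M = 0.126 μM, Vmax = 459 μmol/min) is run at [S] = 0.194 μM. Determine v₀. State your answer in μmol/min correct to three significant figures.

[S]/(Km+[S]) = 0.194/0.3200 = 0.6062, the fractional saturation.
v = 0.6062 × Vmax = 0.6062 × 459 = 278 μmol/min.

278 μmol/min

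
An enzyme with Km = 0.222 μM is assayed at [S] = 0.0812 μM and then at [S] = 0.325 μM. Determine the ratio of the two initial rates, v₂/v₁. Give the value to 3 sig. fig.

Since Vmax cancels, v₂/v₁ = [S]₂(Km+[S]₁) / [S]₁(Km+[S]₂).
= 0.325×(0.222+0.0812) / (0.0812×(0.222+0.325)) = 0.09854/0.04442 = 2.22.

2.22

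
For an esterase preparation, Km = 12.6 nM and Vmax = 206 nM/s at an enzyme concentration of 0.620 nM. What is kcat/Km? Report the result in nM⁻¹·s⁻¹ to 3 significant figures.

kcat = Vmax/[E]total = 206/0.620 = 332 s⁻¹.
kcat/Km = 332/12.6 = 26.4 nM⁻¹·s⁻¹.

26.4 nM⁻¹·s⁻¹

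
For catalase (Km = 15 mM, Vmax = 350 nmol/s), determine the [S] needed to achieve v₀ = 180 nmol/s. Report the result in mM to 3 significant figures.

15.9 mM

Rearranging v = Vmax[S]/(Km+[S]) gives [S] = Km·v/(Vmax − v).
[S] = 15 × 180 / (350 − 180) = 2700/170.0 = 15.9 mM.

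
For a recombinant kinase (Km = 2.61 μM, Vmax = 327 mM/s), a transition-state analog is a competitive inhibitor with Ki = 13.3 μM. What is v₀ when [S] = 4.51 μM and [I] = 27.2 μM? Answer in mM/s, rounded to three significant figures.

α = 1 + [I]/Ki = 1 + 27.2/13.3 = 3.045.
For a competitive inhibitor, Vmax is unchanged and the apparent Km becomes α·Km: Km,app = 7.95 μM, Vmax,app = 327 mM/s.
v = Vmax,app·[S]/(Km,app + [S]) = 327 × 4.51/(7.95 + 4.51) = 118 mM/s.

118 mM/s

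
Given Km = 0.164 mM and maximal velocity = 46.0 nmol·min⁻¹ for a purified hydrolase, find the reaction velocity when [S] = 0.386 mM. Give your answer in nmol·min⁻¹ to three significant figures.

32.3 nmol·min⁻¹

[S]/(Km+[S]) = 0.386/0.5500 = 0.7018, the fractional saturation.
v = 0.7018 × Vmax = 0.7018 × 46.0 = 32.3 nmol·min⁻¹.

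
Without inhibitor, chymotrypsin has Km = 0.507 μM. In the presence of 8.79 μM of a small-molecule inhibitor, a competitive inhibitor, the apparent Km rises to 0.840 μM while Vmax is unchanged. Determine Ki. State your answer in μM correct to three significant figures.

Competitive: Km,app = α·Km with α = 1 + [I]/Ki.
α = Km,app/Km = 0.840/0.507 = 1.657.
Since α = 1 + [I]/Ki, [I]/Ki = 1.657 − 1 = 0.6568 and Ki = 8.79/0.6568 = 13.4 μM.

13.4 μM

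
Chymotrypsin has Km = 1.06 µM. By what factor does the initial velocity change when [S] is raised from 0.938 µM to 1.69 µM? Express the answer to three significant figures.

1.31

Since Vmax cancels, v₂/v₁ = [S]₂(Km+[S]₁) / [S]₁(Km+[S]₂).
= 1.69×(1.06+0.938) / (0.938×(1.06+1.69)) = 3.377/2.580 = 1.31.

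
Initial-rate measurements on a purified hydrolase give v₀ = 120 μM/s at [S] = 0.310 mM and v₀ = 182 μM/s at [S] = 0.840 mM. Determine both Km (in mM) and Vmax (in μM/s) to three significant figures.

Km = 0.364 mM; Vmax = 261 μM/s

From v = Vmax[S]/(Km+[S]), each point gives Vmax = v(Km+[S])/[S].
Equating: 120(Km+0.310)/0.310 = 182(Km+0.840)/0.840.
387.1·Km + 120 = 216.7·Km + 182, so (387.1 − 216.7)·Km = 182 − 120.
Km = 62.00/170.4 = 0.364 mM; then Vmax = 120(0.364+0.310)/0.310 = 261 μM/s.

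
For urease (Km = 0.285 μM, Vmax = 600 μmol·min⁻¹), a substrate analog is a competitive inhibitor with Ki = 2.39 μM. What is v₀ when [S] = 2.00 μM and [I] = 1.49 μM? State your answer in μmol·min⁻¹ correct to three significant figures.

α = 1 + [I]/Ki = 1 + 1.49/2.39 = 1.623.
For a competitive inhibitor, Vmax is unchanged and the apparent Km becomes α·Km: Km,app = 0.463 μM, Vmax,app = 600 μmol·min⁻¹.
v = Vmax,app·[S]/(Km,app + [S]) = 600 × 2.00/(0.463 + 2.00) = 487 μmol·min⁻¹.

487 μmol·min⁻¹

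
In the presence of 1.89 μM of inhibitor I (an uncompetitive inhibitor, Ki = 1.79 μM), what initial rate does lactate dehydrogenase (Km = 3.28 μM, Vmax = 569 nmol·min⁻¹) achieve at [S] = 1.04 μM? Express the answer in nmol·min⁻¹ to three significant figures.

α = 1 + [I]/Ki = 1 + 1.89/1.79 = 2.056.
For an uncompetitive inhibitor, both parameters are divided by α, giving Vmax/α and Km/α: Km,app = 1.60 μM, Vmax,app = 277 nmol·min⁻¹.
v = Vmax,app·[S]/(Km,app + [S]) = 277 × 1.04/(1.60 + 1.04) = 109 nmol·min⁻¹.

109 nmol·min⁻¹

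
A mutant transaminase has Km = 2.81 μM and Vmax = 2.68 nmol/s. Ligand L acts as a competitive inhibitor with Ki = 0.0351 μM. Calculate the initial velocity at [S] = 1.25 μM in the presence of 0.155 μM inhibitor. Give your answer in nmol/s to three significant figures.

0.203 nmol/s

α = 1 + [I]/Ki = 1 + 0.155/0.0351 = 5.416.
For a competitive inhibitor, Vmax is unchanged and the apparent Km becomes α·Km: Km,app = 15.2 μM, Vmax,app = 2.68 nmol/s.
v = Vmax,app·[S]/(Km,app + [S]) = 2.68 × 1.25/(15.2 + 1.25) = 0.203 nmol/s.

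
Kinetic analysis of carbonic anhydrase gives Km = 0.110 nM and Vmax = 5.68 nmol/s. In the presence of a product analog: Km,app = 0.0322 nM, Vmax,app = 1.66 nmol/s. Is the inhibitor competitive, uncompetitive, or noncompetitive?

Both Km and Vmax decrease by the same factor (~3.42-fold) — characteristic of uncompetitive inhibition.

uncompetitive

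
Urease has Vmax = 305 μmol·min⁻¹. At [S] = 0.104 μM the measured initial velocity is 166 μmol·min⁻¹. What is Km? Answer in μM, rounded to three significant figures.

v/Vmax = 166/305 = 0.5443 = [S]/(Km+[S]).
So Km + [S] = [S]/0.5443 = 0.1911 μM, giving Km = 0.1911 − 0.104 = 0.0871 μM.

0.0871 μM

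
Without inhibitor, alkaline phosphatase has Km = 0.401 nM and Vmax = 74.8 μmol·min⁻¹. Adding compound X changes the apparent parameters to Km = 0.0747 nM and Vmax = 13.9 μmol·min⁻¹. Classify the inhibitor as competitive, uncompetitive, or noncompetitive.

Both Km and Vmax decrease by the same factor (~5.37-fold) — characteristic of uncompetitive inhibition.

uncompetitive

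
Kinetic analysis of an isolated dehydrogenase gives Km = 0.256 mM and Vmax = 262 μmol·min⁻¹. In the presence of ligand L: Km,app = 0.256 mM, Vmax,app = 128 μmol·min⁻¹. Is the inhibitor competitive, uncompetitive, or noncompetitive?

Vmax decreases (262 → 128 μmol·min⁻¹) while Km is unchanged — pure noncompetitive inhibition.

noncompetitive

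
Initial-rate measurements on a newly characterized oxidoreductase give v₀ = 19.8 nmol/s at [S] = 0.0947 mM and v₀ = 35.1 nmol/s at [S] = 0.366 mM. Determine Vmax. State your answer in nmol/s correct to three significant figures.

48.1 nmol/s

From v = Vmax[S]/(Km+[S]), each point gives Vmax = v(Km+[S])/[S].
Equating: 19.8(Km+0.0947)/0.0947 = 35.1(Km+0.366)/0.366.
209.1·Km + 19.8 = 95.90·Km + 35.1, so (209.1 − 95.90)·Km = 35.1 − 19.8.
Km = 15.30/113.2 = 0.135 mM; then Vmax = 19.8(0.135+0.0947)/0.0947 = 48.1 nmol/s.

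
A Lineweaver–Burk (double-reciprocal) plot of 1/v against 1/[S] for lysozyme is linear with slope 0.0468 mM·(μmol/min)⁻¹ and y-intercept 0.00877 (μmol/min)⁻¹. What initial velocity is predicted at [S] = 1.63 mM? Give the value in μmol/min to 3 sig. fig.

26.7 μmol/min

The y-intercept is 1/Vmax, so Vmax = 1/0.00877 = 114 μmol/min.
The slope is Km/Vmax, so Km = 0.0468 × 114 = 5.34 mM.
Then v = 114 × 1.63/(5.34 + 1.63) = 26.7 μmol/min.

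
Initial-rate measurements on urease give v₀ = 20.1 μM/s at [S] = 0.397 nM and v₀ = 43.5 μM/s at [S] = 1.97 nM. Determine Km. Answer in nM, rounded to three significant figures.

From v = Vmax[S]/(Km+[S]), each point gives Vmax = v(Km+[S])/[S].
Equating: 20.1(Km+0.397)/0.397 = 43.5(Km+1.97)/1.97.
50.63·Km + 20.1 = 22.08·Km + 43.5, so (50.63 − 22.08)·Km = 43.5 − 20.1.
Km = 23.40/28.55 = 0.820 nM; then Vmax = 20.1(0.820+0.397)/0.397 = 61.6 μM/s.

0.820 nM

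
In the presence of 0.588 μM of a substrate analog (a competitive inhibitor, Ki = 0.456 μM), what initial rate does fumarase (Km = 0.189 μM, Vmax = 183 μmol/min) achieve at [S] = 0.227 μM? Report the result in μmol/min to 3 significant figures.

63.0 μmol/min

With α = 1 + [I]/Ki = 1 + 0.588/0.456 = 2.289, the competitive rate law is v = Vmax[S] / (αKm + [S]).
v = 183×0.227 / (2.289×0.189 + 0.227) = 41.54/0.6597 = 63.0 μmol/min.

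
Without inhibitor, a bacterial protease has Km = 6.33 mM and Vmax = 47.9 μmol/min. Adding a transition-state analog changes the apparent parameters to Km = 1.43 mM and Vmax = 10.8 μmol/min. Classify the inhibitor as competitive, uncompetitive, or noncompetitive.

Both Km and Vmax decrease by the same factor (~4.44-fold) — characteristic of uncompetitive inhibition.

uncompetitive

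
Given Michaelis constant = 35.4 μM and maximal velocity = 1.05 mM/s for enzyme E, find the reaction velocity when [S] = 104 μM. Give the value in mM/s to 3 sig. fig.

0.783 mM/s

v = Vmax·[S]/(Km + [S]) = 1.05 × 104 / (35.4 + 104)
  = 109.2 / 139.4 = 0.783 mM/s.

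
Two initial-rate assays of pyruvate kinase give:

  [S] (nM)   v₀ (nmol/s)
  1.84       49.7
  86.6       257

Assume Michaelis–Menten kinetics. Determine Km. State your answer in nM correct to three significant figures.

8.62 nM

From v = Vmax[S]/(Km+[S]), each point gives Vmax = v(Km+[S])/[S].
Equating: 49.7(Km+1.84)/1.84 = 257(Km+86.6)/86.6.
27.01·Km + 49.7 = 2.968·Km + 257, so (27.01 − 2.968)·Km = 257 − 49.7.
Km = 207.3/24.04 = 8.62 nM; then Vmax = 49.7(8.62+1.84)/1.84 = 283 nmol/s.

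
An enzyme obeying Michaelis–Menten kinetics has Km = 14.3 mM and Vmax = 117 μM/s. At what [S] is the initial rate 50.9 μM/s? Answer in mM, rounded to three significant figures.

11.0 mM

The required fractional saturation is v/Vmax = 50.9/117 = 0.4350.
Then [S]/(Km+[S]) = 0.4350 ⇒ [S] = 14.3 × 0.4350/(1 − 0.4350) = 11.0 mM.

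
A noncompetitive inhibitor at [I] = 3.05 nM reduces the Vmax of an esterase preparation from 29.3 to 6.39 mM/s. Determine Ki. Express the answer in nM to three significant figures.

Noncompetitive: Vmax,app = Vmax/α with α = 1 + [I]/Ki.
α = Vmax/Vmax,app = 29.3/6.39 = 4.585.
Ki = [I]/(α − 1) = 3.05/3.585 = 0.851 nM.

0.851 nM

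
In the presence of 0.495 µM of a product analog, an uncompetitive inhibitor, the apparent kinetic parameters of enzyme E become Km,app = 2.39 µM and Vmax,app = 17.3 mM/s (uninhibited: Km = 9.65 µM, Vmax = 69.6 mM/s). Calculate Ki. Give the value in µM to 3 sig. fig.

Uncompetitive: Vmax,app = Vmax/α (and Km,app = Km/α) with α = 1 + [I]/Ki.
α = Vmax/Vmax,app = 69.6/17.3 = 4.023.
Since α = 1 + [I]/Ki, [I]/Ki = 4.023 − 1 = 3.023 and Ki = 0.495/3.023 = 0.164 µM.

0.164 µM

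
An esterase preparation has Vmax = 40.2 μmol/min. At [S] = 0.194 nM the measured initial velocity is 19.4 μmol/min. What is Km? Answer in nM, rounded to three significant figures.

0.208 nM

From v = Vmax[S]/(Km+[S]), Km = [S](Vmax − v)/v.
Km = 0.194 × (40.2 − 19.4) / 19.4 = 4.035/19.4 = 0.208 nM.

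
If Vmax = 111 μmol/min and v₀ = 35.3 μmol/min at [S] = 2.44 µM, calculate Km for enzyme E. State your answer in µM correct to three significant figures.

5.23 µM

From v = Vmax[S]/(Km+[S]), Km = [S](Vmax − v)/v.
Km = 2.44 × (111 − 35.3) / 35.3 = 184.7/35.3 = 5.23 µM.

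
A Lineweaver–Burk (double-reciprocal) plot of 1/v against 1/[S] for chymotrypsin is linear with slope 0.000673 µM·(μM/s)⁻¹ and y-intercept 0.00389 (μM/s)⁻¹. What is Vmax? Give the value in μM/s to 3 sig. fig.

The y-intercept of a Lineweaver–Burk plot equals 1/Vmax, so Vmax = 1/0.00389 = 257 μM/s.

257 μM/s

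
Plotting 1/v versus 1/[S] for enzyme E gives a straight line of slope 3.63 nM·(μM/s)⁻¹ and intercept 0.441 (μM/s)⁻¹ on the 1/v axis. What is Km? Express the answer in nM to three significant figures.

8.23 nM

y-intercept = 1/Vmax ⇒ Vmax = 2.27 μM/s; slope = Km/Vmax ⇒ Km = slope × Vmax.
Km = 3.63 × 2.27 = 8.23 nM.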